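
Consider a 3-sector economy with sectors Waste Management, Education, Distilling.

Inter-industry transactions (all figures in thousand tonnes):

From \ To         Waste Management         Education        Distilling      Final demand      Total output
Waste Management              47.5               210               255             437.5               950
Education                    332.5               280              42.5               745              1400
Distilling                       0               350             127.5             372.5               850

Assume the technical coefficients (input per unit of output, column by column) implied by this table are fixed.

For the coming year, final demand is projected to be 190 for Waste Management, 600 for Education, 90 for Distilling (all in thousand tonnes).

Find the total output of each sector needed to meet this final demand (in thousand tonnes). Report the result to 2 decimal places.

Technical coefficients a_ij = z_ij / X_j:
  a_11 = 47.5/950 = 0.05, a_21 = 332.5/950 = 0.35, a_31 = 0/950 = 0.00
  a_12 = 210/1400 = 0.15, a_22 = 280/1400 = 0.20, a_32 = 350/1400 = 0.25
  a_13 = 255/850 = 0.30, a_23 = 42.5/850 = 0.05, a_33 = 127.5/850 = 0.15
I − A =
  [   0.95    -0.15    -0.30]
  [  -0.35     0.80    -0.05]
  [   0.00    -0.25     0.85]
Cofactors of I−A, C_ij = (−1)^(i+j)·(minor ij) (rows/columns in the sector order above):
  C_11 = (0.80)(0.85) − (-0.05)(-0.25) = 0.6675
  C_12 = −[(-0.35)(0.85) − (-0.05)(0.00)] = 0.2975
  C_13 = (-0.35)(-0.25) − (0.80)(0.00) = 0.0875
  C_21 = −[(-0.15)(0.85) − (-0.30)(-0.25)] = 0.2025
  C_22 = (0.95)(0.85) − (-0.30)(0.00) = 0.8075
  C_23 = −[(0.95)(-0.25) − (-0.15)(0.00)] = 0.2375
  C_31 = (-0.15)(-0.05) − (-0.30)(0.80) = 0.2475
  C_32 = −[(0.95)(-0.05) − (-0.30)(-0.35)] = 0.1525
  C_33 = (0.95)(0.80) − (-0.15)(-0.35) = 0.7075
det(I−A) = Σ_j (I−A)_1j·C_1j = (0.95)(0.6675) + (-0.15)(0.2975) + (-0.30)(0.0875) = 0.56325
adj(I−A) = Cᵀ =
  [ 0.6675   0.2025   0.2475]
  [ 0.2975   0.8075   0.1525]
  [ 0.0875   0.2375   0.7075]
(I − A)⁻¹ = adj(I−A) / det(I−A) ≈
  [   1.1851     0.3595     0.4394]
  [   0.5282     1.4336     0.2708]
  [   0.1553     0.4217     1.2561]
x = (I − A)⁻¹ d = adj(I−A)·d / det(I−A), with det(I−A) = 0.56325:
  x_1 = (0.6675·190 + 0.2025·600 + 0.2475·90) / 0.56325 = 270.60 / 0.56325 ≈ 480.43
  x_2 = (0.2975·190 + 0.8075·600 + 0.1525·90) / 0.56325 = 554.75 / 0.56325 ≈ 984.91
  x_3 = (0.0875·190 + 0.2375·600 + 0.7075·90) / 0.56325 = 222.80 / 0.56325 ≈ 395.56

x_1 = 480.43, x_2 = 984.91, x_3 = 395.56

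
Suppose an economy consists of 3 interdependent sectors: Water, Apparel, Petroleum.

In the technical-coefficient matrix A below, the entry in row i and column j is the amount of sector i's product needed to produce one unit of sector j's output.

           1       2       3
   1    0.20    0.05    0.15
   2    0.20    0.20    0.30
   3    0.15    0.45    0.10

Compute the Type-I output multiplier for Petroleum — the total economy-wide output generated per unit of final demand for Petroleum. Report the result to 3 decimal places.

m_3 = 2.434

I − A =
  [   0.80    -0.05    -0.15]
  [  -0.20     0.80    -0.30]
  [  -0.15    -0.45     0.90]
Cofactors of I−A, C_ij = (−1)^(i+j)·(minor ij) (rows/columns in the sector order above):
  C_11 = (0.80)(0.90) − (-0.30)(-0.45) = 0.5850
  C_12 = −[(-0.20)(0.90) − (-0.30)(-0.15)] = 0.2250
  C_13 = (-0.20)(-0.45) − (0.80)(-0.15) = 0.2100
  C_21 = −[(-0.05)(0.90) − (-0.15)(-0.45)] = 0.1125
  C_22 = (0.80)(0.90) − (-0.15)(-0.15) = 0.6975
  C_23 = −[(0.80)(-0.45) − (-0.05)(-0.15)] = 0.3675
  C_31 = (-0.05)(-0.30) − (-0.15)(0.80) = 0.1350
  C_32 = −[(0.80)(-0.30) − (-0.15)(-0.20)] = 0.2700
  C_33 = (0.80)(0.80) − (-0.05)(-0.20) = 0.6300
det(I−A) = Σ_j (I−A)_1j·C_1j = (0.80)(0.5850) + (-0.05)(0.2250) + (-0.15)(0.2100) = 0.42525
adj(I−A) = Cᵀ =
  [ 0.5850   0.1125   0.1350]
  [ 0.2250   0.6975   0.2700]
  [ 0.2100   0.3675   0.6300]
(I − A)⁻¹ = adj(I−A) / det(I−A) ≈
  [   1.3757     0.2646     0.3175]
  [   0.5291     1.6402     0.6349]
  [   0.4938     0.8642     1.4815]
The output multiplier for sector j is the column-j sum of the Leontief inverse (I − A)⁻¹ = adj(I−A) / det(I−A).
Column 3 of adj(I−A): (0.1350, 0.2700, 0.6300); det(I−A) = 0.42525.
m_3 = (0.1350 + 0.2700 + 0.6300) / 0.42525 = 1.035 / 0.42525 ≈ 2.434.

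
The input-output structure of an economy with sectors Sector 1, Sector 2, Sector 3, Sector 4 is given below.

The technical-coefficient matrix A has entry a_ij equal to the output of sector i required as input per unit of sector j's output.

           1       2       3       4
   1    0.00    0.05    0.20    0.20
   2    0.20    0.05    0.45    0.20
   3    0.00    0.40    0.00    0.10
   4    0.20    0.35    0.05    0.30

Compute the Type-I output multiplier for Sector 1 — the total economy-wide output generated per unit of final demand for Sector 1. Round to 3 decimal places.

I − A =
  [   1.00    -0.05    -0.20    -0.20]
  [  -0.20     0.95    -0.45    -0.20]
  [   0.00    -0.40     1.00    -0.10]
  [  -0.20    -0.35    -0.05     0.70]
Compute the cofactors C_ij = (−1)^(i+j)·(3×3 minor ij) of I−A; the adjugate is their transpose:
adj(I−A) = Cᵀ =
  [ 0.44450   0.17175   0.17625   0.20125]
  [ 0.18800   0.65100   0.34500   0.28900]
  [ 0.09800   0.30000   0.53400   0.19000]
  [ 0.22800   0.39600   0.26100   0.74400]
det(I−A) = Σ_j (I−A)_1j·C_1j = (1.00)(0.44450) + (-0.05)(0.18800) + (-0.20)(0.09800) + (-0.20)(0.22800) = 0.3699
(I − A)⁻¹ = adj(I−A) / det(I−A) ≈
  [   1.2017     0.4643     0.4765     0.5441]
  [   0.5082     1.7599     0.9327     0.7813]
  [   0.2649     0.8110     1.4436     0.5137]
  [   0.6164     1.0706     0.7056     2.0114]
The output multiplier for sector j is the column-j sum of the Leontief inverse (I − A)⁻¹ = adj(I−A) / det(I−A).
Column 1 of adj(I−A): (0.44450, 0.18800, 0.09800, 0.22800); det(I−A) = 0.3699.
m_1 = (0.44450 + 0.18800 + 0.09800 + 0.22800) / 0.3699 = 0.9585 / 0.3699 ≈ 2.591.

m_1 = 2.591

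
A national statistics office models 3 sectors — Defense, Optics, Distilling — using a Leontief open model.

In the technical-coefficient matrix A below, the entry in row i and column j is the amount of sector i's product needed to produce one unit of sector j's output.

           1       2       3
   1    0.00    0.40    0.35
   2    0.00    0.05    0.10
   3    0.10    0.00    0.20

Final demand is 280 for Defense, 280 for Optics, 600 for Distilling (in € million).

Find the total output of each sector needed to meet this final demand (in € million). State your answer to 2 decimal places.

x_1 = 727.64, x_2 = 383.26, x_3 = 840.95

I − A =
  [   1.00    -0.40    -0.35]
  [   0.00     0.95    -0.10]
  [  -0.10     0.00     0.80]
Cofactors of I−A, C_ij = (−1)^(i+j)·(minor ij) (rows/columns in the sector order above):
  C_11 = (0.95)(0.80) − (-0.10)(0.00) = 0.7600
  C_12 = −[(0.00)(0.80) − (-0.10)(-0.10)] = 0.0100
  C_13 = (0.00)(0.00) − (0.95)(-0.10) = 0.0950
  C_21 = −[(-0.40)(0.80) − (-0.35)(0.00)] = 0.3200
  C_22 = (1.00)(0.80) − (-0.35)(-0.10) = 0.7650
  C_23 = −[(1.00)(0.00) − (-0.40)(-0.10)] = 0.0400
  C_31 = (-0.40)(-0.10) − (-0.35)(0.95) = 0.3725
  C_32 = −[(1.00)(-0.10) − (-0.35)(0.00)] = 0.1000
  C_33 = (1.00)(0.95) − (-0.40)(0.00) = 0.9500
det(I−A) = Σ_j (I−A)_1j·C_1j = (1.00)(0.7600) + (-0.40)(0.0100) + (-0.35)(0.0950) = 0.72275
adj(I−A) = Cᵀ =
  [ 0.7600   0.3200   0.3725]
  [ 0.0100   0.7650   0.1000]
  [ 0.0950   0.0400   0.9500]
(I − A)⁻¹ = adj(I−A) / det(I−A) ≈
  [   1.0515     0.4428     0.5154]
  [   0.0138     1.0585     0.1384]
  [   0.1314     0.0553     1.3144]
x = (I − A)⁻¹ d = adj(I−A)·d / det(I−A), with det(I−A) = 0.72275:
  x_1 = (0.7600·280 + 0.3200·280 + 0.3725·600) / 0.72275 = 525.90 / 0.72275 ≈ 727.64
  x_2 = (0.0100·280 + 0.7650·280 + 0.1000·600) / 0.72275 = 277.00 / 0.72275 ≈ 383.26
  x_3 = (0.0950·280 + 0.0400·280 + 0.9500·600) / 0.72275 = 607.80 / 0.72275 ≈ 840.95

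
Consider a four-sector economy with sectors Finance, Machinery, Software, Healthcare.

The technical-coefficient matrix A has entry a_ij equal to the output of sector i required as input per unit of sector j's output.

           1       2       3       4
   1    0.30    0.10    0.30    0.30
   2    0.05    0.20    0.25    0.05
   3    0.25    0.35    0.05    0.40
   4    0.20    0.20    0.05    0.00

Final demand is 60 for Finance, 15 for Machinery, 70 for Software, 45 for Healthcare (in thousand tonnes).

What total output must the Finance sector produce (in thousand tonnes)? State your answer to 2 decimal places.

x_1 = 265.00

I − A =
  [   0.70    -0.10    -0.30    -0.30]
  [  -0.05     0.80    -0.25    -0.05]
  [  -0.25    -0.35     0.95    -0.40]
  [  -0.20    -0.20    -0.05     1.00]
Compute the cofactors C_ij = (−1)^(i+j)·(3×3 minor ij) of I−A; the adjugate is their transpose:
adj(I−A) = Cᵀ =
  [ 0.626125   0.284250   0.289250   0.317750]
  [ 0.139125   0.491250   0.180500   0.138500]
  [ 0.286500   0.328000   0.496000   0.300750]
  [ 0.167375   0.171500   0.118750   0.394500]
det(I−A) = Σ_j (I−A)_1j·C_1j = (0.70)(0.626125) + (-0.10)(0.139125) + (-0.30)(0.286500) + (-0.30)(0.167375) = 0.2882125
(I − A)⁻¹ = adj(I−A) / det(I−A) ≈
  [   2.1724     0.9863     1.0036     1.1025]
  [   0.4827     1.7045     0.6263     0.4805]
  [   0.9941     1.1380     1.7210     1.0435]
  [   0.5807     0.5950     0.4120     1.3688]
x = (I − A)⁻¹ d = adj(I−A)·d / det(I−A), with det(I−A) = 0.2882125:
  x_1 = (0.626125·60 + 0.284250·15 + 0.289250·70 + 0.317750·45) / 0.2882125 = 76.3775 / 0.2882125 ≈ 265.00
  x_2 = (0.139125·60 + 0.491250·15 + 0.180500·70 + 0.138500·45) / 0.2882125 = 34.58375 / 0.2882125 ≈ 119.99
  x_3 = (0.286500·60 + 0.328000·15 + 0.496000·70 + 0.300750·45) / 0.2882125 = 70.36375 / 0.2882125 ≈ 244.14
  x_4 = (0.167375·60 + 0.171500·15 + 0.118750·70 + 0.394500·45) / 0.2882125 = 38.68 / 0.2882125 ≈ 134.21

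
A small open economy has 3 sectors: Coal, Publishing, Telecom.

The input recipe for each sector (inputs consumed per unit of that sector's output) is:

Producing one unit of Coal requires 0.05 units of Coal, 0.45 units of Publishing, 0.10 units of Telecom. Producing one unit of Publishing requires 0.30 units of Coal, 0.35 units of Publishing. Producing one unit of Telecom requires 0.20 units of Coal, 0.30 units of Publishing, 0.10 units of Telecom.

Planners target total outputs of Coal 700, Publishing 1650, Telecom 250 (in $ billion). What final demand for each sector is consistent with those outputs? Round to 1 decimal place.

d_C = 120.0, d_P = 682.5, d_T = 155.0

I − A =
  [   0.95    -0.30    -0.20]
  [  -0.45     0.65    -0.30]
  [  -0.10     0.00     0.90]
d = (I − A) x:
  d_C = (+0.95)·700 + (-0.30)·1650 + (-0.20)·250 = 120.0
  d_P = (-0.45)·700 + (+0.65)·1650 + (-0.30)·250 = 682.5
  d_T = (-0.10)·700 + (+0.00)·1650 + (+0.90)·250 = 155.0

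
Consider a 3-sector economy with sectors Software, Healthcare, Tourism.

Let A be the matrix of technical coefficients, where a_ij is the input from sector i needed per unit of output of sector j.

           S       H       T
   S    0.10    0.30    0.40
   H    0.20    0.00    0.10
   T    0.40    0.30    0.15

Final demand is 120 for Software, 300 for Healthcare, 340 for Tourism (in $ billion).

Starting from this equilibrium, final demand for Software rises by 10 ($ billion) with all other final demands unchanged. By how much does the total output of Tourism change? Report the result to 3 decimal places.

Δx_T = 9.369

I − A =
  [   0.90    -0.30    -0.40]
  [  -0.20     1.00    -0.10]
  [  -0.40    -0.30     0.85]
Cofactors of I−A, C_ij = (−1)^(i+j)·(minor ij) (rows/columns in the sector order above):
  C_11 = (1.00)(0.85) − (-0.10)(-0.30) = 0.8200
  C_12 = −[(-0.20)(0.85) − (-0.10)(-0.40)] = 0.2100
  C_13 = (-0.20)(-0.30) − (1.00)(-0.40) = 0.4600
  C_21 = −[(-0.30)(0.85) − (-0.40)(-0.30)] = 0.3750
  C_22 = (0.90)(0.85) − (-0.40)(-0.40) = 0.6050
  C_23 = −[(0.90)(-0.30) − (-0.30)(-0.40)] = 0.3900
  C_31 = (-0.30)(-0.10) − (-0.40)(1.00) = 0.4300
  C_32 = −[(0.90)(-0.10) − (-0.40)(-0.20)] = 0.1700
  C_33 = (0.90)(1.00) − (-0.30)(-0.20) = 0.8400
det(I−A) = Σ_j (I−A)_1j·C_1j = (0.90)(0.8200) + (-0.30)(0.2100) + (-0.40)(0.4600) = 0.4910
adj(I−A) = Cᵀ =
  [ 0.8200   0.3750   0.4300]
  [ 0.2100   0.6050   0.1700]
  [ 0.4600   0.3900   0.8400]
(I − A)⁻¹ = adj(I−A) / det(I−A) ≈
  [   1.6701     0.7637     0.8758]
  [   0.4277     1.2322     0.3462]
  [   0.9369     0.7943     1.7108]
Δx = (I − A)⁻¹ Δd with Δd having +10 in the Software component and 0 elsewhere.
So Δx_T = L_TS · (+10), where L_TS = adj(I−A)_TS / det(I−A) = 0.4600 / 0.4910.
Δx_T = 0.4600 × (+10) / 0.4910 = 4.60 / 0.4910 ≈ 9.369.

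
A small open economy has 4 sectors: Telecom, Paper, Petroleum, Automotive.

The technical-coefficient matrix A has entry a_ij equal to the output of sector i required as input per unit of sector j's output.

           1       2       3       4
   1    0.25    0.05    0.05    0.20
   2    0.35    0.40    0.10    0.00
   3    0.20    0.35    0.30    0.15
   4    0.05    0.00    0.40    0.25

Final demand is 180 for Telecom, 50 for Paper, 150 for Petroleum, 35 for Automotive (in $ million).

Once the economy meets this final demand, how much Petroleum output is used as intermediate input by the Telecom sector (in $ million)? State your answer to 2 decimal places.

I − A =
  [   0.75    -0.05    -0.05    -0.20]
  [  -0.35     0.60    -0.10     0.00]
  [  -0.20    -0.35     0.70    -0.15]
  [  -0.05     0.00    -0.40     0.75]
Compute the cofactors C_ij = (−1)^(i+j)·(3×3 minor ij) of I−A; the adjugate is their transpose:
adj(I−A) = Cᵀ =
  [ 0.252750   0.064375   0.074250   0.082250]
  [ 0.178500   0.317875   0.096375   0.066875]
  [ 0.186375   0.201250   0.318375   0.113375]
  [ 0.116250   0.111625   0.174750   0.263375]
det(I−A) = Σ_j (I−A)_1j·C_1j = (0.75)(0.252750) + (-0.05)(0.178500) + (-0.05)(0.186375) + (-0.20)(0.116250) = 0.14806875
(I − A)⁻¹ = adj(I−A) / det(I−A) ≈
  [   1.7070     0.4348     0.5015     0.5555]
  [   1.2055     2.1468     0.6509     0.4516]
  [   1.2587     1.3592     2.1502     0.7657]
  [   0.7851     0.7539     1.1802     1.7787]
First solve x = (I − A)⁻¹ d = adj(I−A)·d / det(I−A); in particular x_1 = (0.252750·180 + 0.064375·50 + 0.074250·150 + 0.082250·35) / 0.14806875 = 62.73 / 0.14806875 ≈ 423.6546.
Intermediate flow from 3 to 1: z_31 = a_31 · x_1 = 0.20 × 62.73 / 0.14806875 = 12.546 / 0.14806875 ≈ 84.73.

z_31 = 84.73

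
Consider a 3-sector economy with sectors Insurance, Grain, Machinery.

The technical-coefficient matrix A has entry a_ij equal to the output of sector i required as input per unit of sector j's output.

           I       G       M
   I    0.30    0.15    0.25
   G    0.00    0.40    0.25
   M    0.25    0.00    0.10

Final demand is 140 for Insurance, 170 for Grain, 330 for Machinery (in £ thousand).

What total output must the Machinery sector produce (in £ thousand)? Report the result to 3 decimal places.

I − A =
  [   0.70    -0.15    -0.25]
  [   0.00     0.60    -0.25]
  [  -0.25     0.00     0.90]
Cofactors of I−A, C_ij = (−1)^(i+j)·(minor ij) (rows/columns in the sector order above):
  C_11 = (0.60)(0.90) − (-0.25)(0.00) = 0.5400
  C_12 = −[(0.00)(0.90) − (-0.25)(-0.25)] = 0.0625
  C_13 = (0.00)(0.00) − (0.60)(-0.25) = 0.1500
  C_21 = −[(-0.15)(0.90) − (-0.25)(0.00)] = 0.1350
  C_22 = (0.70)(0.90) − (-0.25)(-0.25) = 0.5675
  C_23 = −[(0.70)(0.00) − (-0.15)(-0.25)] = 0.0375
  C_31 = (-0.15)(-0.25) − (-0.25)(0.60) = 0.1875
  C_32 = −[(0.70)(-0.25) − (-0.25)(0.00)] = 0.1750
  C_33 = (0.70)(0.60) − (-0.15)(0.00) = 0.4200
det(I−A) = Σ_j (I−A)_1j·C_1j = (0.70)(0.5400) + (-0.15)(0.0625) + (-0.25)(0.1500) = 0.331125
adj(I−A) = Cᵀ =
  [ 0.5400   0.1350   0.1875]
  [ 0.0625   0.5675   0.1750]
  [ 0.1500   0.0375   0.4200]
(I − A)⁻¹ = adj(I−A) / det(I−A) ≈
  [   1.6308     0.4077     0.5663]
  [   0.1888     1.7139     0.5285]
  [   0.4530     0.1133     1.2684]
x = (I − A)⁻¹ d = adj(I−A)·d / det(I−A), with det(I−A) = 0.331125:
  x_I = (0.5400·140 + 0.1350·170 + 0.1875·330) / 0.331125 = 160.425 / 0.331125 ≈ 484.485
  x_G = (0.0625·140 + 0.5675·170 + 0.1750·330) / 0.331125 = 162.975 / 0.331125 ≈ 492.186
  x_M = (0.1500·140 + 0.0375·170 + 0.4200·330) / 0.331125 = 165.975 / 0.331125 ≈ 501.246

x_M = 501.246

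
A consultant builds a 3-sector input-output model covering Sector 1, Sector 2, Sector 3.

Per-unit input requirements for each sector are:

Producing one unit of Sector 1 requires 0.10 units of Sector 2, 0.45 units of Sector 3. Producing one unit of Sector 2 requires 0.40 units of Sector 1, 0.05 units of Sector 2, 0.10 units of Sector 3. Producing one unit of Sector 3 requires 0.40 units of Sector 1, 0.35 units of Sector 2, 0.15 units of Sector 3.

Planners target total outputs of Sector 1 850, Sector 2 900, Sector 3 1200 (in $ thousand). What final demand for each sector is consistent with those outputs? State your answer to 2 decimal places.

d_1 = 10.00, d_2 = 350.00, d_3 = 547.50

I − A =
  [   1.00    -0.40    -0.40]
  [  -0.10     0.95    -0.35]
  [  -0.45    -0.10     0.85]
d = (I − A) x:
  d_1 = (+1.00)·850 + (-0.40)·900 + (-0.40)·1200 = 10.00
  d_2 = (-0.10)·850 + (+0.95)·900 + (-0.35)·1200 = 350.00
  d_3 = (-0.45)·850 + (-0.10)·900 + (+0.85)·1200 = 547.50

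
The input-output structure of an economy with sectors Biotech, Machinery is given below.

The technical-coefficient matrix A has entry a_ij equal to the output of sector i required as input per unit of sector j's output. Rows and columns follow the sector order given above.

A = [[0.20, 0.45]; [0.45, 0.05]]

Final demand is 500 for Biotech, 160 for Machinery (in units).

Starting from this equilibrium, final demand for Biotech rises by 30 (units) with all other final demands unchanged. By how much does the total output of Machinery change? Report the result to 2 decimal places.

I − A =
  [   0.80    -0.45]
  [  -0.45     0.95]
det(I−A) = (0.80)(0.95) − (-0.45)(-0.45) = 0.5575
adj(I−A) = [[0.95, 0.45], [0.45, 0.80]]
(I − A)⁻¹ = adj(I−A) / det(I−A) ≈
  [   1.7040     0.8072]
  [   0.8072     1.4350]
Δx = (I − A)⁻¹ Δd with Δd having +30 in the Biotech component and 0 elsewhere.
So Δx_M = L_MB · (+30), where L_MB = adj(I−A)_MB / det(I−A) = 0.45 / 0.5575.
Δx_M = 0.45 × (+30) / 0.5575 = 13.50 / 0.5575 ≈ 24.22.

Δx_M = 24.22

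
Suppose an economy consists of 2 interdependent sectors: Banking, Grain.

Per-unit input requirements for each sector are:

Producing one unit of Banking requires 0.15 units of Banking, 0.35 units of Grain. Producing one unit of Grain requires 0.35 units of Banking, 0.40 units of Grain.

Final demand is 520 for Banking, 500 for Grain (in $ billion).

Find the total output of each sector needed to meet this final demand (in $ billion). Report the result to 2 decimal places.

x_B = 1256.77, x_G = 1566.45

I − A =
  [   0.85    -0.35]
  [  -0.35     0.60]
det(I−A) = (0.85)(0.60) − (-0.35)(-0.35) = 0.3875
adj(I−A) = [[0.60, 0.35], [0.35, 0.85]]
(I − A)⁻¹ = adj(I−A) / det(I−A) ≈
  [   1.5484     0.9032]
  [   0.9032     2.1935]
x = (I − A)⁻¹ d = adj(I−A)·d / det(I−A), with det(I−A) = 0.3875:
  x_B = (0.60·520 + 0.35·500) / 0.3875 = 487.00 / 0.3875 ≈ 1256.77
  x_G = (0.35·520 + 0.85·500) / 0.3875 = 607.00 / 0.3875 ≈ 1566.45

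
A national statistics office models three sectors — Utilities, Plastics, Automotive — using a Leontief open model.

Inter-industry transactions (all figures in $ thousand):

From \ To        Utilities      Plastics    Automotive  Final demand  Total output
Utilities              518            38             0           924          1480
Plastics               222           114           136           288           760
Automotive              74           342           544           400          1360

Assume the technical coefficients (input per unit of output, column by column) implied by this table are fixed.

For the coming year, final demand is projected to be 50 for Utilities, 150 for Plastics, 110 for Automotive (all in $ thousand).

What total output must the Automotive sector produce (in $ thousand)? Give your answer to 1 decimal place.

Technical coefficients a_ij = z_ij / X_j:
  a_11 = 518/1480 = 0.35, a_21 = 222/1480 = 0.15, a_31 = 74/1480 = 0.05
  a_12 = 38/760 = 0.05, a_22 = 114/760 = 0.15, a_32 = 342/760 = 0.45
  a_13 = 0/1360 = 0.00, a_23 = 136/1360 = 0.10, a_33 = 544/1360 = 0.40
I − A =
  [   0.65    -0.05     0.00]
  [  -0.15     0.85    -0.10]
  [  -0.05    -0.45     0.60]
Cofactors of I−A, C_ij = (−1)^(i+j)·(minor ij) (rows/columns in the sector order above):
  C_11 = (0.85)(0.60) − (-0.10)(-0.45) = 0.4650
  C_12 = −[(-0.15)(0.60) − (-0.10)(-0.05)] = 0.0950
  C_13 = (-0.15)(-0.45) − (0.85)(-0.05) = 0.1100
  C_21 = −[(-0.05)(0.60) − (0.00)(-0.45)] = 0.0300
  C_22 = (0.65)(0.60) − (0.00)(-0.05) = 0.3900
  C_23 = −[(0.65)(-0.45) − (-0.05)(-0.05)] = 0.2950
  C_31 = (-0.05)(-0.10) − (0.00)(0.85) = 0.0050
  C_32 = −[(0.65)(-0.10) − (0.00)(-0.15)] = 0.0650
  C_33 = (0.65)(0.85) − (-0.05)(-0.15) = 0.5450
det(I−A) = Σ_j (I−A)_1j·C_1j = (0.65)(0.4650) + (-0.05)(0.0950) + (0.00)(0.1100) = 0.2975
adj(I−A) = Cᵀ =
  [ 0.4650   0.0300   0.0050]
  [ 0.0950   0.3900   0.0650]
  [ 0.1100   0.2950   0.5450]
(I − A)⁻¹ = adj(I−A) / det(I−A) ≈
  [   1.5630     0.1008     0.0168]
  [   0.3193     1.3109     0.2185]
  [   0.3697     0.9916     1.8319]
x = (I − A)⁻¹ d = adj(I−A)·d / det(I−A), with det(I−A) = 0.2975:
  x_1 = (0.4650·50 + 0.0300·150 + 0.0050·110) / 0.2975 = 28.30 / 0.2975 ≈ 95.1
  x_2 = (0.0950·50 + 0.3900·150 + 0.0650·110) / 0.2975 = 70.40 / 0.2975 ≈ 236.6
  x_3 = (0.1100·50 + 0.2950·150 + 0.5450·110) / 0.2975 = 109.70 / 0.2975 ≈ 368.7

x_3 = 368.7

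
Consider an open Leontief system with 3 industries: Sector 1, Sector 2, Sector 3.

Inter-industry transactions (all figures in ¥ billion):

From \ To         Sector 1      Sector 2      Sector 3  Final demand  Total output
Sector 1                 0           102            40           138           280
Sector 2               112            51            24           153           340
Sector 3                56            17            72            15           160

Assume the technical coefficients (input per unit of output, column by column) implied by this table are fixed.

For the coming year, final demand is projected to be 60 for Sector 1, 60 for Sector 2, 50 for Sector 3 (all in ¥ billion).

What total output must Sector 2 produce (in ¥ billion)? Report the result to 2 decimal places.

Technical coefficients a_ij = z_ij / X_j:
  a_11 = 0/280 = 0.00, a_21 = 112/280 = 0.40, a_31 = 56/280 = 0.20
  a_12 = 102/340 = 0.30, a_22 = 51/340 = 0.15, a_32 = 17/340 = 0.05
  a_13 = 40/160 = 0.25, a_23 = 24/160 = 0.15, a_33 = 72/160 = 0.45
I − A =
  [   1.00    -0.30    -0.25]
  [  -0.40     0.85    -0.15]
  [  -0.20    -0.05     0.55]
Cofactors of I−A, C_ij = (−1)^(i+j)·(minor ij) (rows/columns in the sector order above):
  C_11 = (0.85)(0.55) − (-0.15)(-0.05) = 0.4600
  C_12 = −[(-0.40)(0.55) − (-0.15)(-0.20)] = 0.2500
  C_13 = (-0.40)(-0.05) − (0.85)(-0.20) = 0.1900
  C_21 = −[(-0.30)(0.55) − (-0.25)(-0.05)] = 0.1775
  C_22 = (1.00)(0.55) − (-0.25)(-0.20) = 0.5000
  C_23 = −[(1.00)(-0.05) − (-0.30)(-0.20)] = 0.1100
  C_31 = (-0.30)(-0.15) − (-0.25)(0.85) = 0.2575
  C_32 = −[(1.00)(-0.15) − (-0.25)(-0.40)] = 0.2500
  C_33 = (1.00)(0.85) − (-0.30)(-0.40) = 0.7300
det(I−A) = Σ_j (I−A)_1j·C_1j = (1.00)(0.4600) + (-0.30)(0.2500) + (-0.25)(0.1900) = 0.3375
adj(I−A) = Cᵀ =
  [ 0.4600   0.1775   0.2575]
  [ 0.2500   0.5000   0.2500]
  [ 0.1900   0.1100   0.7300]
(I − A)⁻¹ = adj(I−A) / det(I−A) ≈
  [   1.3630     0.5259     0.7630]
  [   0.7407     1.4815     0.7407]
  [   0.5630     0.3259     2.1630]
x = (I − A)⁻¹ d = adj(I−A)·d / det(I−A), with det(I−A) = 0.3375:
  x_1 = (0.4600·60 + 0.1775·60 + 0.2575·50) / 0.3375 = 51.125 / 0.3375 ≈ 151.48
  x_2 = (0.2500·60 + 0.5000·60 + 0.2500·50) / 0.3375 = 57.50 / 0.3375 ≈ 170.37
  x_3 = (0.1900·60 + 0.1100·60 + 0.7300·50) / 0.3375 = 54.50 / 0.3375 ≈ 161.48

x_2 = 170.37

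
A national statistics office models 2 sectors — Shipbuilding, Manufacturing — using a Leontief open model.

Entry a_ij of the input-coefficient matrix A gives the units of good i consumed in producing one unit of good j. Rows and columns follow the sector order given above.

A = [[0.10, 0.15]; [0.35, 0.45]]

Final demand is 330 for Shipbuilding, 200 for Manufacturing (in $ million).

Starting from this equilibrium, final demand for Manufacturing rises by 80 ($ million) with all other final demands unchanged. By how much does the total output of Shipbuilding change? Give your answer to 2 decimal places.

I − A =
  [   0.90    -0.15]
  [  -0.35     0.55]
det(I−A) = (0.90)(0.55) − (-0.15)(-0.35) = 0.4425
adj(I−A) = [[0.55, 0.15], [0.35, 0.90]]
(I − A)⁻¹ = adj(I−A) / det(I−A) ≈
  [   1.2429     0.3390]
  [   0.7910     2.0339]
Δx = (I − A)⁻¹ Δd with Δd having +80 in the Manufacturing component and 0 elsewhere.
So Δx_S = L_SM · (+80), where L_SM = adj(I−A)_SM / det(I−A) = 0.15 / 0.4425.
Δx_S = 0.15 × (+80) / 0.4425 = 12.00 / 0.4425 ≈ 27.12.

Δx_S = 27.12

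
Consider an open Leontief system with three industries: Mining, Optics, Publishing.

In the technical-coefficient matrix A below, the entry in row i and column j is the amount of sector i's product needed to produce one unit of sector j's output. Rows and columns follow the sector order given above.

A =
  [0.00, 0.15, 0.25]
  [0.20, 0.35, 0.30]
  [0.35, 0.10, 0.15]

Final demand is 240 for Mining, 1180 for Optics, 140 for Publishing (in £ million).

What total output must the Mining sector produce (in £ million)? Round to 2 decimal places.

x_1 = 797.38

I − A =
  [   1.00    -0.15    -0.25]
  [  -0.20     0.65    -0.30]
  [  -0.35    -0.10     0.85]
Cofactors of I−A, C_ij = (−1)^(i+j)·(minor ij) (rows/columns in the sector order above):
  C_11 = (0.65)(0.85) − (-0.30)(-0.10) = 0.5225
  C_12 = −[(-0.20)(0.85) − (-0.30)(-0.35)] = 0.2750
  C_13 = (-0.20)(-0.10) − (0.65)(-0.35) = 0.2475
  C_21 = −[(-0.15)(0.85) − (-0.25)(-0.10)] = 0.1525
  C_22 = (1.00)(0.85) − (-0.25)(-0.35) = 0.7625
  C_23 = −[(1.00)(-0.10) − (-0.15)(-0.35)] = 0.1525
  C_31 = (-0.15)(-0.30) − (-0.25)(0.65) = 0.2075
  C_32 = −[(1.00)(-0.30) − (-0.25)(-0.20)] = 0.3500
  C_33 = (1.00)(0.65) − (-0.15)(-0.20) = 0.6200
det(I−A) = Σ_j (I−A)_1j·C_1j = (1.00)(0.5225) + (-0.15)(0.2750) + (-0.25)(0.2475) = 0.419375
adj(I−A) = Cᵀ =
  [ 0.5225   0.1525   0.2075]
  [ 0.2750   0.7625   0.3500]
  [ 0.2475   0.1525   0.6200]
(I − A)⁻¹ = adj(I−A) / det(I−A) ≈
  [   1.2459     0.3636     0.4948]
  [   0.6557     1.8182     0.8346]
  [   0.5902     0.3636     1.4784]
x = (I − A)⁻¹ d = adj(I−A)·d / det(I−A), with det(I−A) = 0.419375:
  x_1 = (0.5225·240 + 0.1525·1180 + 0.2075·140) / 0.419375 = 334.40 / 0.419375 ≈ 797.38
  x_2 = (0.2750·240 + 0.7625·1180 + 0.3500·140) / 0.419375 = 1014.75 / 0.419375 ≈ 2419.67
  x_3 = (0.2475·240 + 0.1525·1180 + 0.6200·140) / 0.419375 = 326.15 / 0.419375 ≈ 777.70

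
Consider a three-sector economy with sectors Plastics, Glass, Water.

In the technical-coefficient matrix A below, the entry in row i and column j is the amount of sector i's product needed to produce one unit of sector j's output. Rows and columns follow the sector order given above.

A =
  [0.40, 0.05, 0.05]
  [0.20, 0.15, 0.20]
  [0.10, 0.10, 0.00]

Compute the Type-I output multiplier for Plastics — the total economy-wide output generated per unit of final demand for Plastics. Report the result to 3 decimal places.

I − A =
  [   0.60    -0.05    -0.05]
  [  -0.20     0.85    -0.20]
  [  -0.10    -0.10     1.00]
Cofactors of I−A, C_ij = (−1)^(i+j)·(minor ij) (rows/columns in the sector order above):
  C_11 = (0.85)(1.00) − (-0.20)(-0.10) = 0.8300
  C_12 = −[(-0.20)(1.00) − (-0.20)(-0.10)] = 0.2200
  C_13 = (-0.20)(-0.10) − (0.85)(-0.10) = 0.1050
  C_21 = −[(-0.05)(1.00) − (-0.05)(-0.10)] = 0.0550
  C_22 = (0.60)(1.00) − (-0.05)(-0.10) = 0.5950
  C_23 = −[(0.60)(-0.10) − (-0.05)(-0.10)] = 0.0650
  C_31 = (-0.05)(-0.20) − (-0.05)(0.85) = 0.0525
  C_32 = −[(0.60)(-0.20) − (-0.05)(-0.20)] = 0.1300
  C_33 = (0.60)(0.85) − (-0.05)(-0.20) = 0.5000
det(I−A) = Σ_j (I−A)_1j·C_1j = (0.60)(0.8300) + (-0.05)(0.2200) + (-0.05)(0.1050) = 0.48175
adj(I−A) = Cᵀ =
  [ 0.8300   0.0550   0.0525]
  [ 0.2200   0.5950   0.1300]
  [ 0.1050   0.0650   0.5000]
(I − A)⁻¹ = adj(I−A) / det(I−A) ≈
  [   1.7229     0.1142     0.1090]
  [   0.4567     1.2351     0.2698]
  [   0.2180     0.1349     1.0379]
The output multiplier for sector j is the column-j sum of the Leontief inverse (I − A)⁻¹ = adj(I−A) / det(I−A).
Column P of adj(I−A): (0.8300, 0.2200, 0.1050); det(I−A) = 0.48175.
m_P = (0.8300 + 0.2200 + 0.1050) / 0.48175 = 1.155 / 0.48175 ≈ 2.398.

m_P = 2.398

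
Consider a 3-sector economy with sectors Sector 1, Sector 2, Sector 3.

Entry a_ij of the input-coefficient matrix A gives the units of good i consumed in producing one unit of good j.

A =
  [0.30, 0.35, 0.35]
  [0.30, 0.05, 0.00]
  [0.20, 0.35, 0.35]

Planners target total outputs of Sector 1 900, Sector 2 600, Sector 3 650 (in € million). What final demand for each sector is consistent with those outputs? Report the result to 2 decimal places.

d_1 = 192.50, d_2 = 300.00, d_3 = 32.50

I − A =
  [   0.70    -0.35    -0.35]
  [  -0.30     0.95     0.00]
  [  -0.20    -0.35     0.65]
d = (I − A) x:
  d_1 = (+0.70)·900 + (-0.35)·600 + (-0.35)·650 = 192.50
  d_2 = (-0.30)·900 + (+0.95)·600 + (+0.00)·650 = 300.00
  d_3 = (-0.20)·900 + (-0.35)·600 + (+0.65)·650 = 32.50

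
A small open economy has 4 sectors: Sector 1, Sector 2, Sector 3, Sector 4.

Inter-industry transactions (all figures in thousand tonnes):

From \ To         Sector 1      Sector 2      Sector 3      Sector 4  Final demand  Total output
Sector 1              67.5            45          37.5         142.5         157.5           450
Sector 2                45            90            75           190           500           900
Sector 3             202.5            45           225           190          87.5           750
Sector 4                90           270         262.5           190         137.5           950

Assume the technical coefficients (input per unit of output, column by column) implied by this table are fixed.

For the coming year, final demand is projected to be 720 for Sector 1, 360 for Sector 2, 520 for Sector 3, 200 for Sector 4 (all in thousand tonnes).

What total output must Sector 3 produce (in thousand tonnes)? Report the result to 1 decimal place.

x_3 = 2370.3

Technical coefficients a_ij = z_ij / X_j:
  a_11 = 67.5/450 = 0.15, a_21 = 45/450 = 0.10, a_31 = 202.5/450 = 0.45, a_41 = 90/450 = 0.20
  a_12 = 45/900 = 0.05, a_22 = 90/900 = 0.10, a_32 = 45/900 = 0.05, a_42 = 270/900 = 0.30
  a_13 = 37.5/750 = 0.05, a_23 = 75/750 = 0.10, a_33 = 225/750 = 0.30, a_43 = 262.5/750 = 0.35
  a_14 = 142.5/950 = 0.15, a_24 = 190/950 = 0.20, a_34 = 190/950 = 0.20, a_44 = 190/950 = 0.20
I − A =
  [   0.85    -0.05    -0.05    -0.15]
  [  -0.10     0.90    -0.10    -0.20]
  [  -0.45    -0.05     0.70    -0.20]
  [  -0.20    -0.30    -0.35     0.80]
Compute the cofactors C_ij = (−1)^(i+j)·(3×3 minor ij) of I−A; the adjugate is their transpose:
adj(I−A) = Cᵀ =
  [ 0.385500   0.063625   0.092250   0.111250]
  [ 0.148500   0.351875   0.135750   0.149750]
  [ 0.345000   0.123750   0.523500   0.226500]
  [ 0.303000   0.202000   0.303000   0.505000]
det(I−A) = Σ_j (I−A)_1j·C_1j = (0.85)(0.385500) + (-0.05)(0.148500) + (-0.05)(0.345000) + (-0.15)(0.303000) = 0.25755
(I − A)⁻¹ = adj(I−A) / det(I−A) ≈
  [   1.4968     0.2470     0.3582     0.4320]
  [   0.5766     1.3662     0.5271     0.5814]
  [   1.3395     0.4805     2.0326     0.8794]
  [   1.1765     0.7843     1.1765     1.9608]
x = (I − A)⁻¹ d = adj(I−A)·d / det(I−A), with det(I−A) = 0.25755:
  x_1 = (0.385500·720 + 0.063625·360 + 0.092250·520 + 0.111250·200) / 0.25755 = 370.685 / 0.25755 ≈ 1439.3
  x_2 = (0.148500·720 + 0.351875·360 + 0.135750·520 + 0.149750·200) / 0.25755 = 334.135 / 0.25755 ≈ 1297.4
  x_3 = (0.345000·720 + 0.123750·360 + 0.523500·520 + 0.226500·200) / 0.25755 = 610.47 / 0.25755 ≈ 2370.3
  x_4 = (0.303000·720 + 0.202000·360 + 0.303000·520 + 0.505000·200) / 0.25755 = 549.44 / 0.25755 ≈ 2133.3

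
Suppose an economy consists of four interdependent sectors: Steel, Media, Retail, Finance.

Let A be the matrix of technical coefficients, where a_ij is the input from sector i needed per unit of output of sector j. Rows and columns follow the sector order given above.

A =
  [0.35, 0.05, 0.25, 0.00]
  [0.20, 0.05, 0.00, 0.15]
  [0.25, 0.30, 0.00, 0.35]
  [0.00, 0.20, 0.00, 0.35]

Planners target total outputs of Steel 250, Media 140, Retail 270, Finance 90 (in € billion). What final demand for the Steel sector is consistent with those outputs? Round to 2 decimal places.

d_S = 88.00

I − A =
  [   0.65    -0.05    -0.25     0.00]
  [  -0.20     0.95     0.00    -0.15]
  [  -0.25    -0.30     1.00    -0.35]
  [   0.00    -0.20     0.00     0.65]
d = (I − A) x:
  d_S = (+0.65)·250 + (-0.05)·140 + (-0.25)·270 + (+0.00)·90 = 88.00
  d_M = (-0.20)·250 + (+0.95)·140 + (+0.00)·270 + (-0.15)·90 = 69.50
  d_R = (-0.25)·250 + (-0.30)·140 + (+1.00)·270 + (-0.35)·90 = 134.00
  d_F = (+0.00)·250 + (-0.20)·140 + (+0.00)·270 + (+0.65)·90 = 30.50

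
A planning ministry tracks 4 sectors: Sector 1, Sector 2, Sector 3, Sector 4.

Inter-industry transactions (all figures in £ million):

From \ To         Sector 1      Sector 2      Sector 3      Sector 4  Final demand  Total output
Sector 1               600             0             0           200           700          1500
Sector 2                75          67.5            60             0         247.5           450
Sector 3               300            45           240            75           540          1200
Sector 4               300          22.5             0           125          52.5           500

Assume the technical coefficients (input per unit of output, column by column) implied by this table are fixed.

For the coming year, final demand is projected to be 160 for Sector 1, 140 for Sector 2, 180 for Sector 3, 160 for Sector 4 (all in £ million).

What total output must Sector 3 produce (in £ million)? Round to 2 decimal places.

Technical coefficients a_ij = z_ij / X_j:
  a_11 = 600/1500 = 0.40, a_21 = 75/1500 = 0.05, a_31 = 300/1500 = 0.20, a_41 = 300/1500 = 0.20
  a_12 = 0/450 = 0.00, a_22 = 67.5/450 = 0.15, a_32 = 45/450 = 0.10, a_42 = 22.5/450 = 0.05
  a_13 = 0/1200 = 0.00, a_23 = 60/1200 = 0.05, a_33 = 240/1200 = 0.20, a_43 = 0/1200 = 0.00
  a_14 = 200/500 = 0.40, a_24 = 0/500 = 0.00, a_34 = 75/500 = 0.15, a_44 = 125/500 = 0.25
I − A =
  [   0.60     0.00     0.00    -0.40]
  [  -0.05     0.85    -0.05     0.00]
  [  -0.20    -0.10     0.80    -0.15]
  [  -0.20    -0.05     0.00     0.75]
Compute the cofactors C_ij = (−1)^(i+j)·(3×3 minor ij) of I−A; the adjugate is their transpose:
adj(I−A) = Cᵀ =
  [ 0.505875   0.016000   0.001000   0.270000]
  [ 0.039000   0.296000   0.018500   0.024500]
  [ 0.157125   0.045500   0.313500   0.146500]
  [ 0.137500   0.024000   0.001500   0.405000]
det(I−A) = Σ_j (I−A)_1j·C_1j = (0.60)(0.505875) + (0.00)(0.039000) + (0.00)(0.157125) + (-0.40)(0.137500) = 0.248525
(I − A)⁻¹ = adj(I−A) / det(I−A) ≈
  [   2.0355     0.0644     0.0040     1.0864]
  [   0.1569     1.1910     0.0744     0.0986]
  [   0.6322     0.1831     1.2614     0.5895]
  [   0.5533     0.0966     0.0060     1.6296]
x = (I − A)⁻¹ d = adj(I−A)·d / det(I−A), with det(I−A) = 0.248525:
  x_1 = (0.505875·160 + 0.016000·140 + 0.001000·180 + 0.270000·160) / 0.248525 = 126.56 / 0.248525 ≈ 509.24
  x_2 = (0.039000·160 + 0.296000·140 + 0.018500·180 + 0.024500·160) / 0.248525 = 54.93 / 0.248525 ≈ 221.02
  x_3 = (0.157125·160 + 0.045500·140 + 0.313500·180 + 0.146500·160) / 0.248525 = 111.38 / 0.248525 ≈ 448.16
  x_4 = (0.137500·160 + 0.024000·140 + 0.001500·180 + 0.405000·160) / 0.248525 = 90.43 / 0.248525 ≈ 363.87

x_3 = 448.16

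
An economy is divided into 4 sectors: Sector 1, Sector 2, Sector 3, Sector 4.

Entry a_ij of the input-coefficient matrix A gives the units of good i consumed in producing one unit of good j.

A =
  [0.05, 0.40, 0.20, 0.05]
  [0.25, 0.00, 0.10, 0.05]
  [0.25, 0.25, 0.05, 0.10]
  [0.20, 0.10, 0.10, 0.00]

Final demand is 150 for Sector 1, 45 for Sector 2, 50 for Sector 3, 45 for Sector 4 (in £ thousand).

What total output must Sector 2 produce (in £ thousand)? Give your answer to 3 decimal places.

x_2 = 131.941

I − A =
  [   0.95    -0.40    -0.20    -0.05]
  [  -0.25     1.00    -0.10    -0.05]
  [  -0.25    -0.25     0.95    -0.10]
  [  -0.20    -0.10    -0.10     1.00]
Compute the cofactors C_ij = (−1)^(i+j)·(3×3 minor ij) of I−A; the adjugate is their transpose:
adj(I−A) = Cᵀ =
  [ 0.90800   0.43400   0.24650   0.09175]
  [ 0.27275   0.82825   0.15200   0.07025]
  [ 0.33625   0.35375   0.83000   0.11750]
  [ 0.24250   0.20500   0.14750   0.71125]
det(I−A) = Σ_j (I−A)_1j·C_1j = (0.95)(0.90800) + (-0.40)(0.27275) + (-0.20)(0.33625) + (-0.05)(0.24250) = 0.674125
(I − A)⁻¹ = adj(I−A) / det(I−A) ≈
  [   1.3469     0.6438     0.3657     0.1361]
  [   0.4046     1.2286     0.2255     0.1042]
  [   0.4988     0.5248     1.2312     0.1743]
  [   0.3597     0.3041     0.2188     1.0551]
x = (I − A)⁻¹ d = adj(I−A)·d / det(I−A), with det(I−A) = 0.674125:
  x_1 = (0.90800·150 + 0.43400·45 + 0.24650·50 + 0.09175·45) / 0.674125 = 172.18375 / 0.674125 ≈ 255.418
  x_2 = (0.27275·150 + 0.82825·45 + 0.15200·50 + 0.07025·45) / 0.674125 = 88.945 / 0.674125 ≈ 131.941
  x_3 = (0.33625·150 + 0.35375·45 + 0.83000·50 + 0.11750·45) / 0.674125 = 113.14375 / 0.674125 ≈ 167.838
  x_4 = (0.24250·150 + 0.20500·45 + 0.14750·50 + 0.71125·45) / 0.674125 = 84.98125 / 0.674125 ≈ 126.062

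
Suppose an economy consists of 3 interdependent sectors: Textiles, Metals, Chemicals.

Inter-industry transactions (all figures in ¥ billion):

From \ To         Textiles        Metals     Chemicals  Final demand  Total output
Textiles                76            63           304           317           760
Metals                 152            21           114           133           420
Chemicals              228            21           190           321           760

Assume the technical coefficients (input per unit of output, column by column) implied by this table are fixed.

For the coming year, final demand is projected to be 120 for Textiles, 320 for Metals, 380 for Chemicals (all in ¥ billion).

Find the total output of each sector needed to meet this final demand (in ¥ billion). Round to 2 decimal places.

x_T = 574.55, x_M = 580.19, x_C = 775.17

Technical coefficients a_ij = z_ij / X_j:
  a_TT = 76/760 = 0.10, a_MT = 152/760 = 0.20, a_CT = 228/760 = 0.30
  a_TM = 63/420 = 0.15, a_MM = 21/420 = 0.05, a_CM = 21/420 = 0.05
  a_TC = 304/760 = 0.40, a_MC = 114/760 = 0.15, a_CC = 190/760 = 0.25
I − A =
  [   0.90    -0.15    -0.40]
  [  -0.20     0.95    -0.15]
  [  -0.30    -0.05     0.75]
Cofactors of I−A, C_ij = (−1)^(i+j)·(minor ij) (rows/columns in the sector order above):
  C_11 = (0.95)(0.75) − (-0.15)(-0.05) = 0.7050
  C_12 = −[(-0.20)(0.75) − (-0.15)(-0.30)] = 0.1950
  C_13 = (-0.20)(-0.05) − (0.95)(-0.30) = 0.2950
  C_21 = −[(-0.15)(0.75) − (-0.40)(-0.05)] = 0.1325
  C_22 = (0.90)(0.75) − (-0.40)(-0.30) = 0.5550
  C_23 = −[(0.90)(-0.05) − (-0.15)(-0.30)] = 0.0900
  C_31 = (-0.15)(-0.15) − (-0.40)(0.95) = 0.4025
  C_32 = −[(0.90)(-0.15) − (-0.40)(-0.20)] = 0.2150
  C_33 = (0.90)(0.95) − (-0.15)(-0.20) = 0.8250
det(I−A) = Σ_j (I−A)_1j·C_1j = (0.90)(0.7050) + (-0.15)(0.1950) + (-0.40)(0.2950) = 0.48725
adj(I−A) = Cᵀ =
  [ 0.7050   0.1325   0.4025]
  [ 0.1950   0.5550   0.2150]
  [ 0.2950   0.0900   0.8250]
(I − A)⁻¹ = adj(I−A) / det(I−A) ≈
  [   1.4469     0.2719     0.8261]
  [   0.4002     1.1390     0.4413]
  [   0.6054     0.1847     1.6932]
x = (I − A)⁻¹ d = adj(I−A)·d / det(I−A), with det(I−A) = 0.48725:
  x_T = (0.7050·120 + 0.1325·320 + 0.4025·380) / 0.48725 = 279.95 / 0.48725 ≈ 574.55
  x_M = (0.1950·120 + 0.5550·320 + 0.2150·380) / 0.48725 = 282.70 / 0.48725 ≈ 580.19
  x_C = (0.2950·120 + 0.0900·320 + 0.8250·380) / 0.48725 = 377.70 / 0.48725 ≈ 775.17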